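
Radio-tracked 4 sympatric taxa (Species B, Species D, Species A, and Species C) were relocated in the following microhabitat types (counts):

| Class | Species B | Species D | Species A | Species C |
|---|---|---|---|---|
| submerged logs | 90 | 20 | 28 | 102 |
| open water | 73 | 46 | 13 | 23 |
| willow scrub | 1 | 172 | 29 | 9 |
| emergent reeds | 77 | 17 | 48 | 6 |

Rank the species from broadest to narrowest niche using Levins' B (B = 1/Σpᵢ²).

Species A > Species B > Species D > Species C

Proportions for Species B (n=241): 90/241=0.3734, 73/241=0.3029, 1/241=0.0041, 77/241=0.3195
Proportions for Species D (n=255): 20/255=0.0784, 46/255=0.1804, 172/255=0.6745, 17/255=0.0667
Proportions for Species A (n=118): 28/118=0.2373, 13/118=0.1102, 29/118=0.2458, 48/118=0.4068
Proportions for Species C (n=140): 102/140=0.7286, 23/140=0.1643, 9/140=0.0643, 6/140=0.0429
Σp_Bᵢ² = 0.3734² + 0.3029² + 0.0041² + 0.3195² = 0.139428 + 0.091748 + 0.000017 + 0.102080 = 0.333273
B_B = 1 / 0.333273 = 3.0005
Σp_Dᵢ² = 0.0784² + 0.1804² + 0.6745² + 0.0667² = 0.006147 + 0.032544 + 0.454950 + 0.004449 = 0.498090
B_D = 1 / 0.498090 = 2.0077
Σp_Aᵢ² = 0.2373² + 0.1102² + 0.2458² + 0.4068² = 0.056311 + 0.012144 + 0.060418 + 0.165486 = 0.294359
B_A = 1 / 0.294359 = 3.3972
Σp_Cᵢ² = 0.7286² + 0.1643² + 0.0643² + 0.0429² = 0.530858 + 0.026994 + 0.004134 + 0.001840 = 0.563826
B_C = 1 / 0.563826 = 1.7736
Ranking by B (broadest → narrowest): Species A (3.40) > Species B (3.00) > Species D (2.01) > Species C (1.77)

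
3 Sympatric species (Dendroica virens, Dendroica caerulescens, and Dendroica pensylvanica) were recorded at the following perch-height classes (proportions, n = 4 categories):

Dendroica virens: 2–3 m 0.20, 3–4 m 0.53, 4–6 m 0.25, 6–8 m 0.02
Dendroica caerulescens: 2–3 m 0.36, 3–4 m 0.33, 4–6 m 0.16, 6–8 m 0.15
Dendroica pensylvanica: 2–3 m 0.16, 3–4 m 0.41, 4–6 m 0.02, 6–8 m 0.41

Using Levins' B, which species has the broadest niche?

Dendroica caerulescens

Σp_vireᵢ² = 0.20² + 0.53² + 0.25² + 0.02² = 0.0400 + 0.2809 + 0.0625 + 0.0004 = 0.3838
B_vire = 1 / 0.3838 = 2.6055
Σp_caerᵢ² = 0.36² + 0.33² + 0.16² + 0.15² = 0.1296 + 0.1089 + 0.0256 + 0.0225 = 0.2866
B_caer = 1 / 0.2866 = 3.4892
Σp_pensᵢ² = 0.16² + 0.41² + 0.02² + 0.41² = 0.0256 + 0.1681 + 0.0004 + 0.1681 = 0.3622
B_pens = 1 / 0.3622 = 2.7609
Highest B → broadest niche (most generalist): Dendroica caerulescens (B = 3.49).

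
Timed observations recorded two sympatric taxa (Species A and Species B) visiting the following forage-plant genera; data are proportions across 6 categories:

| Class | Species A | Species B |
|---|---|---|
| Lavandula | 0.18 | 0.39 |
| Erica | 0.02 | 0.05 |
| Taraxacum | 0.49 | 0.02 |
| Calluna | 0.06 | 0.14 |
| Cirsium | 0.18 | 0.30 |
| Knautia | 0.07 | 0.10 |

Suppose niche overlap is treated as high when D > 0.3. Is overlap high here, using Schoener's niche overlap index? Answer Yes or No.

Σ|p₁ᵢ − p₂ᵢ| = 0.21 + 0.03 + 0.47 + 0.08 + 0.12 + 0.03 = 0.94
D = 1 − ½ × 0.94 = 1 − 0.470 = 0.5300
D = 0.5300 > 0.3 → Yes.

Yes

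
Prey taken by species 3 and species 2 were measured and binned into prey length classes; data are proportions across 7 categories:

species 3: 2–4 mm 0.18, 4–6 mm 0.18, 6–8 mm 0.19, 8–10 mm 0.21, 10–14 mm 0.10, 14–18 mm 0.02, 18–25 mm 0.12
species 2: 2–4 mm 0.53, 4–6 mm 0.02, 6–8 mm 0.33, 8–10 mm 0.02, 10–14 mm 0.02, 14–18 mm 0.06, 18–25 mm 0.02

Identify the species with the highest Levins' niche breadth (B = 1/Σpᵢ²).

species 3

Σp_3ᵢ² = 0.18² + 0.18² + 0.19² + 0.21² + 0.10² + 0.02² + 0.12² = 0.0324 + 0.0324 + 0.0361 + 0.0441 + 0.0100 + 0.0004 + 0.0144 = 0.1698
B_3 = 1 / 0.1698 = 5.8893
Σp_2ᵢ² = 0.53² + 0.02² + 0.33² + 0.02² + 0.02² + 0.06² + 0.02² = 0.2809 + 0.0004 + 0.1089 + 0.0004 + 0.0004 + 0.0036 + 0.0004 = 0.3950
B_2 = 1 / 0.3950 = 2.5316
Highest B → broadest niche (most generalist): species 3 (B = 5.89).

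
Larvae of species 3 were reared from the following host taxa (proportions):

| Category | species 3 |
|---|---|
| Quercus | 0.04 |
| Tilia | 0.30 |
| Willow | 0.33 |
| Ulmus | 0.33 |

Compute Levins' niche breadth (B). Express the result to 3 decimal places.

Σpᵢ² = 0.04² + 0.30² + 0.33² + 0.33² = 0.0016 + 0.0900 + 0.1089 + 0.1089 = 0.3094
B = 1 / 0.3094 = 3.23206

3.232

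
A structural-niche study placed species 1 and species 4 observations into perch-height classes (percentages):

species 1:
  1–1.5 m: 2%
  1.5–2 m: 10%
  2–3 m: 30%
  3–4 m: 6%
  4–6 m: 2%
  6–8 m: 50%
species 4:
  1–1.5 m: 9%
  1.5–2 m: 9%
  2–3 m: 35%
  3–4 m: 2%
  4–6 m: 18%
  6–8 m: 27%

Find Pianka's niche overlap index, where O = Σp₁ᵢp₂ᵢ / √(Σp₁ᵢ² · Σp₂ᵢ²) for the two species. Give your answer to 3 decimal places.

0.868

Convert percentages to proportions (divide by 100).
Σ p₁ᵢp₂ᵢ = 0.0018 + 0.0090 + 0.1050 + 0.0012 + 0.0036 + 0.1350 = 0.2556
Σp_1ᵢ² = 0.02² + 0.10² + 0.30² + 0.06² + 0.02² + 0.50² = 0.0004 + 0.0100 + 0.0900 + 0.0036 + 0.0004 + 0.2500 = 0.3544
Σp_2ᵢ² = 0.09² + 0.09² + 0.35² + 0.02² + 0.18² + 0.27² = 0.0081 + 0.0081 + 0.1225 + 0.0004 + 0.0324 + 0.0729 = 0.2444
O = 0.2556 / √(0.3544 × 0.2444) = 0.2556 / 0.294305 = 0.86849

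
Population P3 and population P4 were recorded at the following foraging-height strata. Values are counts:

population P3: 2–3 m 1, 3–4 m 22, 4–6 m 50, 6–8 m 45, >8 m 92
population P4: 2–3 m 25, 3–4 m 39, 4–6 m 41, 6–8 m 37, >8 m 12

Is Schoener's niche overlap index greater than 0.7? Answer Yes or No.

Proportions for population P3 (n=210): 1/210=0.0048, 22/210=0.1048, 50/210=0.2381, 45/210=0.2143, 92/210=0.4381
Proportions for population P4 (n=154): 25/154=0.1623, 39/154=0.2532, 41/154=0.2662, 37/154=0.2403, 12/154=0.0779
Σ|p₁ᵢ − p₂ᵢ| = 0.1575 + 0.1484 + 0.0281 + 0.0260 + 0.3602 = 0.7202
D = 1 − ½ × 0.7202 = 1 − 0.36010 = 0.63990
D = 0.63990 < 0.7 → No.

No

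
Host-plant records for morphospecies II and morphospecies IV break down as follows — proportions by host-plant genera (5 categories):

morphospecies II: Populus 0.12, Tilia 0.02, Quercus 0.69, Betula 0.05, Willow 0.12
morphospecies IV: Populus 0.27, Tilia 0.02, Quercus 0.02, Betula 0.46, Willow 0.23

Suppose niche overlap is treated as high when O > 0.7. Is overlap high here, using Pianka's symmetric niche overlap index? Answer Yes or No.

Σ p₁ᵢp₂ᵢ = 0.0324 + 0.0004 + 0.0138 + 0.0230 + 0.0276 = 0.0972
Σp_1ᵢ² = 0.12² + 0.02² + 0.69² + 0.05² + 0.12² = 0.0144 + 0.0004 + 0.4761 + 0.0025 + 0.0144 = 0.5078
Σp_2ᵢ² = 0.27² + 0.02² + 0.02² + 0.46² + 0.23² = 0.0729 + 0.0004 + 0.0004 + 0.2116 + 0.0529 = 0.3382
O = 0.0972 / √(0.5078 × 0.3382) = 0.0972 / 0.41441 = 0.2346
O = 0.2346 < 0.7 → No.

No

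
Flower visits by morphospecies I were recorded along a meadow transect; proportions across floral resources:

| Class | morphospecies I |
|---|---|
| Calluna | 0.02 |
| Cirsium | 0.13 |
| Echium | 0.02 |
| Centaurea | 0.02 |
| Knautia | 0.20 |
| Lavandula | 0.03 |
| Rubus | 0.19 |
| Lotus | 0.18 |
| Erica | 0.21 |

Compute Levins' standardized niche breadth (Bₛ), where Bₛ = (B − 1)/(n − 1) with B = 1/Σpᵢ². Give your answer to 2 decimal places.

0.60

Σpᵢ² = 0.02² + 0.13² + 0.02² + 0.02² + 0.20² + 0.03² + 0.19² + 0.18² + 0.21² = 0.0004 + 0.0169 + 0.0004 + 0.0004 + 0.0400 + 0.0009 + 0.0361 + 0.0324 + 0.0441 = 0.1716
B = 1 / 0.1716 = 5.8275
Bₛ = (B − 1)/(n − 1) = (5.8275 − 1)/(9 − 1) = 4.8275/8 = 0.6034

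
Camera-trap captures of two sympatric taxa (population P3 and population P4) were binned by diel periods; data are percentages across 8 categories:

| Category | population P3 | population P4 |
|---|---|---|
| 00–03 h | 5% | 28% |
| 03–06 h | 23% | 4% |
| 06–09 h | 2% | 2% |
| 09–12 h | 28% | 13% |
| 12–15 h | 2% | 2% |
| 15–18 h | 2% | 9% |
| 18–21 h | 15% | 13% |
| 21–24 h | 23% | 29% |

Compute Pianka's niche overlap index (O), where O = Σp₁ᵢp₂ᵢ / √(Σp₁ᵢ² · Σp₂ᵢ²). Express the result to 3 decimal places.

0.711

Convert percentages to proportions (divide by 100).
Σ p₁ᵢp₂ᵢ = 0.0140 + 0.0092 + 0.0004 + 0.0364 + 0.0004 + 0.0018 + 0.0195 + 0.0667 = 0.1484
Σp_1ᵢ² = 0.05² + 0.23² + 0.02² + 0.28² + 0.02² + 0.02² + 0.15² + 0.23² = 0.0025 + 0.0529 + 0.0004 + 0.0784 + 0.0004 + 0.0004 + 0.0225 + 0.0529 = 0.2104
Σp_2ᵢ² = 0.28² + 0.04² + 0.02² + 0.13² + 0.02² + 0.09² + 0.13² + 0.29² = 0.0784 + 0.0016 + 0.0004 + 0.0169 + 0.0004 + 0.0081 + 0.0169 + 0.0841 = 0.2068
O = 0.1484 / √(0.2104 × 0.2068) = 0.1484 / 0.208592 = 0.71144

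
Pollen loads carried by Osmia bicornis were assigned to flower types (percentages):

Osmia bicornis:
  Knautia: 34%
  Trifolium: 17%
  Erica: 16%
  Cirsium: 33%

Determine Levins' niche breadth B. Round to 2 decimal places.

3.58

Convert percentages to proportions (divide by 100).
Σpᵢ² = 0.34² + 0.17² + 0.16² + 0.33² = 0.1156 + 0.0289 + 0.0256 + 0.1089 = 0.2790
B = 1 / 0.2790 = 3.5842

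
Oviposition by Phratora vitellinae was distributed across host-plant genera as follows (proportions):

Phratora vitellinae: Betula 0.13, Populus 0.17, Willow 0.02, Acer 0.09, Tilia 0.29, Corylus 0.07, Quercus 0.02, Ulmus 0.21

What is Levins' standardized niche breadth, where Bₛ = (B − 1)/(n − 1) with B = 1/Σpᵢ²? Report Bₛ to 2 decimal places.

0.62

Σpᵢ² = 0.13² + 0.17² + 0.02² + 0.09² + 0.29² + 0.07² + 0.02² + 0.21² = 0.0169 + 0.0289 + 0.0004 + 0.0081 + 0.0841 + 0.0049 + 0.0004 + 0.0441 = 0.1878
B = 1 / 0.1878 = 5.3248
Bₛ = (B − 1)/(n − 1) = (5.3248 − 1)/(8 − 1) = 4.3248/7 = 0.6178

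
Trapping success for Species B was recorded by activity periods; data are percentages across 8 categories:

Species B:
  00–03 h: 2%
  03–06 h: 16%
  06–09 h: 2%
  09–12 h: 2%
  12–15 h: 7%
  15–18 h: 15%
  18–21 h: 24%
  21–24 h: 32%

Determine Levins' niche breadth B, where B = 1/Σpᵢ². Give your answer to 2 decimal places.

Convert percentages to proportions (divide by 100).
Σpᵢ² = 0.02² + 0.16² + 0.02² + 0.02² + 0.07² + 0.15² + 0.24² + 0.32² = 0.0004 + 0.0256 + 0.0004 + 0.0004 + 0.0049 + 0.0225 + 0.0576 + 0.1024 = 0.2142
B = 1 / 0.2142 = 4.6685

4.67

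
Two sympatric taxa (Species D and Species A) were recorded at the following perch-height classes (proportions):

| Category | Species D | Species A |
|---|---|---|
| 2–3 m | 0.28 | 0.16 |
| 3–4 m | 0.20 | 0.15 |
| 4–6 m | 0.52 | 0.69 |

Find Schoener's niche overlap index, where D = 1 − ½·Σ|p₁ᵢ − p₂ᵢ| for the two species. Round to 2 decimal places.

0.83

Σ|p₁ᵢ − p₂ᵢ| = 0.12 + 0.05 + 0.17 = 0.34
D = 1 − ½ × 0.34 = 1 − 0.170 = 0.8300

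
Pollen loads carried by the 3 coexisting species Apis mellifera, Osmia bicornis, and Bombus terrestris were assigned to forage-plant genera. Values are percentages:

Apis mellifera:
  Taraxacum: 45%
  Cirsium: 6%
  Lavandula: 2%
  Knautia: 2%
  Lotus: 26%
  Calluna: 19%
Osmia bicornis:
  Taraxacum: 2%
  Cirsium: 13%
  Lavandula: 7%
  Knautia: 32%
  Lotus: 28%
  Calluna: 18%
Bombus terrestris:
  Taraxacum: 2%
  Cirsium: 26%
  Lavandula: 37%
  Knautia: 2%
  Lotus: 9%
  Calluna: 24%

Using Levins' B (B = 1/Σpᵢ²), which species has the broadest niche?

Convert percentages to proportions (divide by 100).
Σp_mellᵢ² = 0.45² + 0.06² + 0.02² + 0.02² + 0.26² + 0.19² = 0.2025 + 0.0036 + 0.0004 + 0.0004 + 0.0676 + 0.0361 = 0.3106
B_mell = 1 / 0.3106 = 3.2196
Σp_bicoᵢ² = 0.02² + 0.13² + 0.07² + 0.32² + 0.28² + 0.18² = 0.0004 + 0.0169 + 0.0049 + 0.1024 + 0.0784 + 0.0324 = 0.2354
B_bico = 1 / 0.2354 = 4.2481
Σp_terrᵢ² = 0.02² + 0.26² + 0.37² + 0.02² + 0.09² + 0.24² = 0.0004 + 0.0676 + 0.1369 + 0.0004 + 0.0081 + 0.0576 = 0.2710
B_terr = 1 / 0.2710 = 3.6900
Highest B → broadest niche (most generalist): Osmia bicornis (B = 4.25).

Osmia bicornis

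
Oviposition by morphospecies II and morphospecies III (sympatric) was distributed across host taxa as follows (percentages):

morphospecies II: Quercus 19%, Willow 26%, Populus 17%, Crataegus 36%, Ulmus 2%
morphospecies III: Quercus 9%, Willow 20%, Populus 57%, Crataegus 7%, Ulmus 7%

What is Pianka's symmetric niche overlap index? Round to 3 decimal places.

0.607

Convert percentages to proportions (divide by 100).
Σ p₁ᵢp₂ᵢ = 0.0171 + 0.0520 + 0.0969 + 0.0252 + 0.0014 = 0.1926
Σp_1ᵢ² = 0.19² + 0.26² + 0.17² + 0.36² + 0.02² = 0.0361 + 0.0676 + 0.0289 + 0.1296 + 0.0004 = 0.2626
Σp_2ᵢ² = 0.09² + 0.20² + 0.57² + 0.07² + 0.07² = 0.0081 + 0.0400 + 0.3249 + 0.0049 + 0.0049 = 0.3828
O = 0.1926 / √(0.2626 × 0.3828) = 0.1926 / 0.317054 = 0.60747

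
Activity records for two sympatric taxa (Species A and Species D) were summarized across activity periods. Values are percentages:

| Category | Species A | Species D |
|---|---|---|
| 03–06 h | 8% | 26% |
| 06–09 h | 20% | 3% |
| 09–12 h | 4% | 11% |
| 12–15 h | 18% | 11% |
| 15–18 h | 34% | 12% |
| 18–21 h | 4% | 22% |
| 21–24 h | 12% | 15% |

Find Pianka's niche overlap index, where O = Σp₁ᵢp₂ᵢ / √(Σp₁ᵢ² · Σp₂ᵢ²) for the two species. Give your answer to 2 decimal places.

Convert percentages to proportions (divide by 100).
Σ p₁ᵢp₂ᵢ = 0.0208 + 0.0060 + 0.0044 + 0.0198 + 0.0408 + 0.0088 + 0.0180 = 0.1186
Σp_1ᵢ² = 0.08² + 0.20² + 0.04² + 0.18² + 0.34² + 0.04² + 0.12² = 0.0064 + 0.0400 + 0.0016 + 0.0324 + 0.1156 + 0.0016 + 0.0144 = 0.2120
Σp_2ᵢ² = 0.26² + 0.03² + 0.11² + 0.11² + 0.12² + 0.22² + 0.15² = 0.0676 + 0.0009 + 0.0121 + 0.0121 + 0.0144 + 0.0484 + 0.0225 = 0.1780
O = 0.1186 / √(0.2120 × 0.1780) = 0.1186 / 0.19426 = 0.6105

0.61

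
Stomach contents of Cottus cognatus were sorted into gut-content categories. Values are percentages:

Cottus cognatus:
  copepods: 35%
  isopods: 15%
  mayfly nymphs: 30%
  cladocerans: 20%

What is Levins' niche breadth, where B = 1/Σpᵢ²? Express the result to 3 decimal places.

3.636

Convert percentages to proportions (divide by 100).
Σpᵢ² = 0.35² + 0.15² + 0.30² + 0.20² = 0.1225 + 0.0225 + 0.0900 + 0.0400 = 0.2750
B = 1 / 0.2750 = 3.63636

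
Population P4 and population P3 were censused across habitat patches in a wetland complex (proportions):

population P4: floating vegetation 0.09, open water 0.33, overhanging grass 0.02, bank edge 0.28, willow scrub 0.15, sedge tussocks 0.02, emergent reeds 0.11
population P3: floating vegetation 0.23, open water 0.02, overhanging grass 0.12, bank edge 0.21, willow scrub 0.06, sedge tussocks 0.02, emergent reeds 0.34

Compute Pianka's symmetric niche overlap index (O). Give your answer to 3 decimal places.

Σ p₁ᵢp₂ᵢ = 0.0207 + 0.0066 + 0.0024 + 0.0588 + 0.0090 + 0.0004 + 0.0374 = 0.1353
Σp_1ᵢ² = 0.09² + 0.33² + 0.02² + 0.28² + 0.15² + 0.02² + 0.11² = 0.0081 + 0.1089 + 0.0004 + 0.0784 + 0.0225 + 0.0004 + 0.0121 = 0.2308
Σp_2ᵢ² = 0.23² + 0.02² + 0.12² + 0.21² + 0.06² + 0.02² + 0.34² = 0.0529 + 0.0004 + 0.0144 + 0.0441 + 0.0036 + 0.0004 + 0.1156 = 0.2314
O = 0.1353 / √(0.2308 × 0.2314) = 0.1353 / 0.231100 = 0.58546

0.585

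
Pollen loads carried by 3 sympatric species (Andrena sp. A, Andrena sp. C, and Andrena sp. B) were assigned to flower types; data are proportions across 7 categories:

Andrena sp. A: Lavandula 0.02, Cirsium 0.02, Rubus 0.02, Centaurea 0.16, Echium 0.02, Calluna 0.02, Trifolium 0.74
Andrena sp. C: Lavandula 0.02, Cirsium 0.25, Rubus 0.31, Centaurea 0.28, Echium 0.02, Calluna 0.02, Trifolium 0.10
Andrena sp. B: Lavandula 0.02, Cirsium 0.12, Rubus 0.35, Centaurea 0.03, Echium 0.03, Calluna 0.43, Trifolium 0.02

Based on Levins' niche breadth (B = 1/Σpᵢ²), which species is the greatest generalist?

Σp_Aᵢ² = 0.02² + 0.02² + 0.02² + 0.16² + 0.02² + 0.02² + 0.74² = 0.0004 + 0.0004 + 0.0004 + 0.0256 + 0.0004 + 0.0004 + 0.5476 = 0.5752
B_A = 1 / 0.5752 = 1.7385
Σp_Cᵢ² = 0.02² + 0.25² + 0.31² + 0.28² + 0.02² + 0.02² + 0.10² = 0.0004 + 0.0625 + 0.0961 + 0.0784 + 0.0004 + 0.0004 + 0.0100 = 0.2482
B_C = 1 / 0.2482 = 4.0290
Σp_Bᵢ² = 0.02² + 0.12² + 0.35² + 0.03² + 0.03² + 0.43² + 0.02² = 0.0004 + 0.0144 + 0.1225 + 0.0009 + 0.0009 + 0.1849 + 0.0004 = 0.3244
B_B = 1 / 0.3244 = 3.0826
Highest B → broadest niche (most generalist): Andrena sp. C (B = 4.03).

Andrena sp. C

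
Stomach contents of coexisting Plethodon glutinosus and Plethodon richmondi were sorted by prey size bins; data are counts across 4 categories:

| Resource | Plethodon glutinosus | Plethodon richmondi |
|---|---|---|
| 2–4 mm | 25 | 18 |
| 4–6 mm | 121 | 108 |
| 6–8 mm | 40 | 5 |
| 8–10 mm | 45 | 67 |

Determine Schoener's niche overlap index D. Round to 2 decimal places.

0.83

Proportions for Plethodon glutinosus (n=231): 25/231=0.1082, 121/231=0.5238, 40/231=0.1732, 45/231=0.1948
Proportions for Plethodon richmondi (n=198): 18/198=0.0909, 108/198=0.5455, 5/198=0.0253, 67/198=0.3384
Σ|p₁ᵢ − p₂ᵢ| = 0.0173 + 0.0217 + 0.1479 + 0.1436 = 0.3305
D = 1 − ½ × 0.3305 = 1 − 0.16525 = 0.83475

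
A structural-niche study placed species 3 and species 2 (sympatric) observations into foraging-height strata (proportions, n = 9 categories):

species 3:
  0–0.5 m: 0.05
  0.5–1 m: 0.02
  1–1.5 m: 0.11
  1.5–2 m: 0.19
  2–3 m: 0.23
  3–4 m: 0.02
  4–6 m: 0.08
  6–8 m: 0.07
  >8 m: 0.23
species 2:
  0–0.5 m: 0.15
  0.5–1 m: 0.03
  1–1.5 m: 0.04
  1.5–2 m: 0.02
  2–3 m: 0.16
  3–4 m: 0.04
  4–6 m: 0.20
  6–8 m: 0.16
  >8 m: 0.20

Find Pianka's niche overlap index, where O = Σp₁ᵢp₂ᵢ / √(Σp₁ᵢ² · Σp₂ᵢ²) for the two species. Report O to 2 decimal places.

0.78

Σ p₁ᵢp₂ᵢ = 0.0075 + 0.0006 + 0.0044 + 0.0038 + 0.0368 + 0.0008 + 0.0160 + 0.0112 + 0.0460 = 0.1271
Σp_1ᵢ² = 0.05² + 0.02² + 0.11² + 0.19² + 0.23² + 0.02² + 0.08² + 0.07² + 0.23² = 0.0025 + 0.0004 + 0.0121 + 0.0361 + 0.0529 + 0.0004 + 0.0064 + 0.0049 + 0.0529 = 0.1686
Σp_2ᵢ² = 0.15² + 0.03² + 0.04² + 0.02² + 0.16² + 0.04² + 0.20² + 0.16² + 0.20² = 0.0225 + 0.0009 + 0.0016 + 0.0004 + 0.0256 + 0.0016 + 0.0400 + 0.0256 + 0.0400 = 0.1582
O = 0.1271 / √(0.1686 × 0.1582) = 0.1271 / 0.16332 = 0.7782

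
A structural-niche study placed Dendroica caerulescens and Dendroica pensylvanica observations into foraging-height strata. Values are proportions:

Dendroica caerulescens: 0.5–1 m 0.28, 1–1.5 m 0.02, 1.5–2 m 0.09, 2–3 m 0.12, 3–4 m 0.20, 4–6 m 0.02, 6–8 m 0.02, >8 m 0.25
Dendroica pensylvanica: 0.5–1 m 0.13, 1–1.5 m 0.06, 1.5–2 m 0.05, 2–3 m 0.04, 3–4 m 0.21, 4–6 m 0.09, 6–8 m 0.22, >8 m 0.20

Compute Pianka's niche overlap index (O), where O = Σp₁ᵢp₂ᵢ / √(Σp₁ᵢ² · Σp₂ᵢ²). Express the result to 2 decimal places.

Σ p₁ᵢp₂ᵢ = 0.0364 + 0.0012 + 0.0045 + 0.0048 + 0.0420 + 0.0018 + 0.0044 + 0.0500 = 0.1451
Σp_1ᵢ² = 0.28² + 0.02² + 0.09² + 0.12² + 0.20² + 0.02² + 0.02² + 0.25² = 0.0784 + 0.0004 + 0.0081 + 0.0144 + 0.0400 + 0.0004 + 0.0004 + 0.0625 = 0.2046
Σp_2ᵢ² = 0.13² + 0.06² + 0.05² + 0.04² + 0.21² + 0.09² + 0.22² + 0.20² = 0.0169 + 0.0036 + 0.0025 + 0.0016 + 0.0441 + 0.0081 + 0.0484 + 0.0400 = 0.1652
O = 0.1451 / √(0.2046 × 0.1652) = 0.1451 / 0.18385 = 0.7892

0.79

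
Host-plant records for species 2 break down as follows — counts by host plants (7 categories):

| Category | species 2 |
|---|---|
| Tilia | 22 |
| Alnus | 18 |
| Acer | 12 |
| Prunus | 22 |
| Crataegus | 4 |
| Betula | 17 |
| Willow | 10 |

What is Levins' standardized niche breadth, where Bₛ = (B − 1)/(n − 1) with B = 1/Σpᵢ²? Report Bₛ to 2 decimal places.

0.83

Proportions for species 2 (n=105): 22/105=0.2095, 18/105=0.1714, 12/105=0.1143, 22/105=0.2095, 4/105=0.0381, 17/105=0.1619, 10/105=0.0952
Σpᵢ² = 0.2095² + 0.1714² + 0.1143² + 0.2095² + 0.0381² + 0.1619² + 0.0952² = 0.043890 + 0.029378 + 0.013064 + 0.043890 + 0.001452 + 0.026212 + 0.009063 = 0.166949
B = 1 / 0.166949 = 5.9899
Bₛ = (B − 1)/(n − 1) = (5.9899 − 1)/(7 − 1) = 4.9899/6 = 0.8317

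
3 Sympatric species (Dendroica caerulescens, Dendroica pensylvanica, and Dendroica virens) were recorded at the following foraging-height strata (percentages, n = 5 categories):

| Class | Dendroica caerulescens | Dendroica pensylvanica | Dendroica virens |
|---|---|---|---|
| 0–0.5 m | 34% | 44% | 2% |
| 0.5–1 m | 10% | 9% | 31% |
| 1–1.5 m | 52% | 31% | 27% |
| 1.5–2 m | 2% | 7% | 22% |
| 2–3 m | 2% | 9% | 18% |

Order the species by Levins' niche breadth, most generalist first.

Convert percentages to proportions (divide by 100).
Σp_caerᵢ² = 0.34² + 0.10² + 0.52² + 0.02² + 0.02² = 0.1156 + 0.0100 + 0.2704 + 0.0004 + 0.0004 = 0.3968
B_caer = 1 / 0.3968 = 2.5202
Σp_pensᵢ² = 0.44² + 0.09² + 0.31² + 0.07² + 0.09² = 0.1936 + 0.0081 + 0.0961 + 0.0049 + 0.0081 = 0.3108
B_pens = 1 / 0.3108 = 3.2175
Σp_vireᵢ² = 0.02² + 0.31² + 0.27² + 0.22² + 0.18² = 0.0004 + 0.0961 + 0.0729 + 0.0484 + 0.0324 = 0.2502
B_vire = 1 / 0.2502 = 3.9968
Ranking by B (broadest → narrowest): Dendroica virens (4.00) > Dendroica pensylvanica (3.22) > Dendroica caerulescens (2.52)

Dendroica virens > Dendroica pensylvanica > Dendroica caerulescens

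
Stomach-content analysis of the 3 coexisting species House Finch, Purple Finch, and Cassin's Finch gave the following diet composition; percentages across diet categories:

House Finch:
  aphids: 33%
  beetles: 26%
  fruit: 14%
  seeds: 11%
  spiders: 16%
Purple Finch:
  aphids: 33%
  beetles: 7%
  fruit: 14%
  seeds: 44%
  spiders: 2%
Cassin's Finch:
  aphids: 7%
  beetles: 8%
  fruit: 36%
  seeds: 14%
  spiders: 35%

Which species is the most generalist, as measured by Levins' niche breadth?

House Finch

Convert percentages to proportions (divide by 100).
Σp_Housᵢ² = 0.33² + 0.26² + 0.14² + 0.11² + 0.16² = 0.1089 + 0.0676 + 0.0196 + 0.0121 + 0.0256 = 0.2338
B_Hous = 1 / 0.2338 = 4.2772
Σp_Purpᵢ² = 0.33² + 0.07² + 0.14² + 0.44² + 0.02² = 0.1089 + 0.0049 + 0.0196 + 0.1936 + 0.0004 = 0.3274
B_Purp = 1 / 0.3274 = 3.0544
Σp_Cassᵢ² = 0.07² + 0.08² + 0.36² + 0.14² + 0.35² = 0.0049 + 0.0064 + 0.1296 + 0.0196 + 0.1225 = 0.2830
B_Cass = 1 / 0.2830 = 3.5336
Highest B → broadest niche (most generalist): House Finch (B = 4.28).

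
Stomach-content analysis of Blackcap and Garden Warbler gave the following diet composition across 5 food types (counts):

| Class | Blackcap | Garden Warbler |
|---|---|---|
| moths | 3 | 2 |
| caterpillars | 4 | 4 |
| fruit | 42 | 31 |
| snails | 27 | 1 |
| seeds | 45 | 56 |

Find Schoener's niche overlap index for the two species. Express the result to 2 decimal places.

Proportions for Blackcap (n=121): 3/121=0.0248, 4/121=0.0331, 42/121=0.3471, 27/121=0.2231, 45/121=0.3719
Proportions for Garden Warbler (n=94): 2/94=0.0213, 4/94=0.0426, 31/94=0.3298, 1/94=0.0106, 56/94=0.5957
Σ|p₁ᵢ − p₂ᵢ| = 0.0035 + 0.0095 + 0.0173 + 0.2125 + 0.2238 = 0.4666
D = 1 − ½ × 0.4666 = 1 − 0.23330 = 0.76670

0.77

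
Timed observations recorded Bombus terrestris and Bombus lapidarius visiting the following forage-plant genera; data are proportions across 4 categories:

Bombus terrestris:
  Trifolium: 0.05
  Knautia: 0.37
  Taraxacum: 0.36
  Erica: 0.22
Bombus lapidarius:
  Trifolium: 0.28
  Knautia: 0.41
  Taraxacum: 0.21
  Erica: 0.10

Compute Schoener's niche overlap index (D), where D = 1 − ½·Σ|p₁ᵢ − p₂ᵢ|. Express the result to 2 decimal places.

0.73

Σ|p₁ᵢ − p₂ᵢ| = 0.23 + 0.04 + 0.15 + 0.12 = 0.54
D = 1 − ½ × 0.54 = 1 − 0.270 = 0.7300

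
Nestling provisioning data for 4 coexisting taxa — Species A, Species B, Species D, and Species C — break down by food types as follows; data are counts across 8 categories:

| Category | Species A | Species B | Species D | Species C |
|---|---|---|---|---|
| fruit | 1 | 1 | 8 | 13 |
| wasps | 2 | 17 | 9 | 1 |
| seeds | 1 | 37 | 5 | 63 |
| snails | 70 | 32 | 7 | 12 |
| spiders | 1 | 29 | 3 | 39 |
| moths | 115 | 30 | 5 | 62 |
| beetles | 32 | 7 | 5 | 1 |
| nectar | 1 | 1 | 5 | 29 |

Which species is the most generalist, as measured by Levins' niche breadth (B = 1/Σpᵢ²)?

Species D

Proportions for Species A (n=223): 1/223=0.0045, 2/223=0.0090, 1/223=0.0045, 70/223=0.3139, 1/223=0.0045, 115/223=0.5157, 32/223=0.1435, 1/223=0.0045
Proportions for Species B (n=154): 1/154=0.0065, 17/154=0.1104, 37/154=0.2403, 32/154=0.2078, 29/154=0.1883, 30/154=0.1948, 7/154=0.0455, 1/154=0.0065
Proportions for Species D (n=47): 8/47=0.1702, 9/47=0.1915, 5/47=0.1064, 7/47=0.1489, 3/47=0.0638, 5/47=0.1064, 5/47=0.1064, 5/47=0.1064
Proportions for Species C (n=220): 13/220=0.0591, 1/220=0.0045, 63/220=0.2864, 12/220=0.0545, 39/220=0.1773, 62/220=0.2818, 1/220=0.0045, 29/220=0.1318
Σp_Aᵢ² = 0.0045² + 0.0090² + 0.0045² + 0.3139² + 0.0045² + 0.5157² + 0.1435² + 0.0045² = 0.000020 + 0.000081 + 0.000020 + 0.098533 + 0.000020 + 0.265946 + 0.020592 + 0.000020 = 0.385232
B_A = 1 / 0.385232 = 2.5958
Σp_Bᵢ² = 0.0065² + 0.1104² + 0.2403² + 0.2078² + 0.1883² + 0.1948² + 0.0455² + 0.0065² = 0.000042 + 0.012188 + 0.057744 + 0.043181 + 0.035457 + 0.037947 + 0.002070 + 0.000042 = 0.188671
B_B = 1 / 0.188671 = 5.3002
Σp_Dᵢ² = 0.1702² + 0.1915² + 0.1064² + 0.1489² + 0.0638² + 0.1064² + 0.1064² + 0.1064² = 0.028968 + 0.036672 + 0.011321 + 0.022171 + 0.004070 + 0.011321 + 0.011321 + 0.011321 = 0.137165
B_D = 1 / 0.137165 = 7.2905
Σp_Cᵢ² = 0.0591² + 0.0045² + 0.2864² + 0.0545² + 0.1773² + 0.2818² + 0.0045² + 0.1318² = 0.003493 + 0.000020 + 0.082025 + 0.002970 + 0.031435 + 0.079411 + 0.000020 + 0.017371 = 0.216745
B_C = 1 / 0.216745 = 4.6137
Highest B → broadest niche (most generalist): Species D (B = 7.29).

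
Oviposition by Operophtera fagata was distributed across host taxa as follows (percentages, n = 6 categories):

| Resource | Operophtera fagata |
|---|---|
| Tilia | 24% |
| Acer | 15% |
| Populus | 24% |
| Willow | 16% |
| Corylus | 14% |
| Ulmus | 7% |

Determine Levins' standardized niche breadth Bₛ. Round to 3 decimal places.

Convert percentages to proportions (divide by 100).
Σpᵢ² = 0.24² + 0.15² + 0.24² + 0.16² + 0.14² + 0.07² = 0.0576 + 0.0225 + 0.0576 + 0.0256 + 0.0196 + 0.0049 = 0.1878
B = 1 / 0.1878 = 5.32481
Bₛ = (B − 1)/(n − 1) = (5.32481 − 1)/(6 − 1) = 4.32481/5 = 0.86496

0.865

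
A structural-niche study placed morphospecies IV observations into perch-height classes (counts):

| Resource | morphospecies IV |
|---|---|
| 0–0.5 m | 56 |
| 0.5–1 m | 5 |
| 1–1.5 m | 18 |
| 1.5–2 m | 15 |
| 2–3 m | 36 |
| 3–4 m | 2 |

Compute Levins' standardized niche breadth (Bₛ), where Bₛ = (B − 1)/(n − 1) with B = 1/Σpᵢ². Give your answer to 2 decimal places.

Proportions for morphospecies IV (n=132): 56/132=0.4242, 5/132=0.0379, 18/132=0.1364, 15/132=0.1136, 36/132=0.2727, 2/132=0.0152
Σpᵢ² = 0.4242² + 0.0379² + 0.1364² + 0.1136² + 0.2727² + 0.0152² = 0.179946 + 0.001436 + 0.018605 + 0.012905 + 0.074365 + 0.000231 = 0.287488
B = 1 / 0.287488 = 3.4784
Bₛ = (B − 1)/(n − 1) = (3.4784 − 1)/(6 − 1) = 2.4784/5 = 0.4957

0.50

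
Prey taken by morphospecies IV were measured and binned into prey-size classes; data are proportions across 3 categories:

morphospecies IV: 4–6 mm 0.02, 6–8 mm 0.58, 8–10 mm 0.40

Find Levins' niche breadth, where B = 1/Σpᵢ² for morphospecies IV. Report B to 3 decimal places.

2.013

Σpᵢ² = 0.02² + 0.58² + 0.40² = 0.0004 + 0.3364 + 0.1600 = 0.4968
B = 1 / 0.4968 = 2.01288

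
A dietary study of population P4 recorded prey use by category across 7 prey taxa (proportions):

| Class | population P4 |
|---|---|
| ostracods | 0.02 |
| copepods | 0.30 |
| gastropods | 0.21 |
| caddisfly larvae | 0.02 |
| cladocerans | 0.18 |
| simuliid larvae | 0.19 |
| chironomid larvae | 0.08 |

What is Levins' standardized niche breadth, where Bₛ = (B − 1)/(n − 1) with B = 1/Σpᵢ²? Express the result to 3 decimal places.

Σpᵢ² = 0.02² + 0.30² + 0.21² + 0.02² + 0.18² + 0.19² + 0.08² = 0.0004 + 0.0900 + 0.0441 + 0.0004 + 0.0324 + 0.0361 + 0.0064 = 0.2098
B = 1 / 0.2098 = 4.76644
Bₛ = (B − 1)/(n − 1) = (4.76644 − 1)/(7 − 1) = 3.76644/6 = 0.62774

0.628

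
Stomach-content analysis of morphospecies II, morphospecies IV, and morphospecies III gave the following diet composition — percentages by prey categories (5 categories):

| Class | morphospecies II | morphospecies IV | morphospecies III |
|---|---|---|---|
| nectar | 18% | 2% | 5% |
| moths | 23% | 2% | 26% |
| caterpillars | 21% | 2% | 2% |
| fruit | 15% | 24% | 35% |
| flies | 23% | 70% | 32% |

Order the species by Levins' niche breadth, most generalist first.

morphospecies II > morphospecies III > morphospecies IV

Convert percentages to proportions (divide by 100).
Σp_IIᵢ² = 0.18² + 0.23² + 0.21² + 0.15² + 0.23² = 0.0324 + 0.0529 + 0.0441 + 0.0225 + 0.0529 = 0.2048
B_II = 1 / 0.2048 = 4.8828
Σp_IVᵢ² = 0.02² + 0.02² + 0.02² + 0.24² + 0.70² = 0.0004 + 0.0004 + 0.0004 + 0.0576 + 0.4900 = 0.5488
B_IV = 1 / 0.5488 = 1.8222
Σp_IIIᵢ² = 0.05² + 0.26² + 0.02² + 0.35² + 0.32² = 0.0025 + 0.0676 + 0.0004 + 0.1225 + 0.1024 = 0.2954
B_III = 1 / 0.2954 = 3.3852
Ranking by B (broadest → narrowest): morphospecies II (4.88) > morphospecies III (3.39) > morphospecies IV (1.82)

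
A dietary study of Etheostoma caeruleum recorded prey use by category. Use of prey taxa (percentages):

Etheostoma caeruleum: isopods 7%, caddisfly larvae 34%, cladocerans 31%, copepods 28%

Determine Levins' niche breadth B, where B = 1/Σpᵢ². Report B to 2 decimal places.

3.39

Convert percentages to proportions (divide by 100).
Σpᵢ² = 0.07² + 0.34² + 0.31² + 0.28² = 0.0049 + 0.1156 + 0.0961 + 0.0784 = 0.2950
B = 1 / 0.2950 = 3.3898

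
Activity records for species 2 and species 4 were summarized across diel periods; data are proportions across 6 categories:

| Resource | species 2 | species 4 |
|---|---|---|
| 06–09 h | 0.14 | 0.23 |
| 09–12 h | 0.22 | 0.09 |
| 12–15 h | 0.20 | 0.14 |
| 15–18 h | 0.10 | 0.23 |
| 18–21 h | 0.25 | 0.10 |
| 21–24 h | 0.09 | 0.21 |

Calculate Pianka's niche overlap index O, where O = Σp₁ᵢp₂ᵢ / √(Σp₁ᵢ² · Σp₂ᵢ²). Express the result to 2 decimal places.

0.78

Σ p₁ᵢp₂ᵢ = 0.0322 + 0.0198 + 0.0280 + 0.0230 + 0.0250 + 0.0189 = 0.1469
Σp_1ᵢ² = 0.14² + 0.22² + 0.20² + 0.10² + 0.25² + 0.09² = 0.0196 + 0.0484 + 0.0400 + 0.0100 + 0.0625 + 0.0081 = 0.1886
Σp_2ᵢ² = 0.23² + 0.09² + 0.14² + 0.23² + 0.10² + 0.21² = 0.0529 + 0.0081 + 0.0196 + 0.0529 + 0.0100 + 0.0441 = 0.1876
O = 0.1469 / √(0.1886 × 0.1876) = 0.1469 / 0.18810 = 0.7810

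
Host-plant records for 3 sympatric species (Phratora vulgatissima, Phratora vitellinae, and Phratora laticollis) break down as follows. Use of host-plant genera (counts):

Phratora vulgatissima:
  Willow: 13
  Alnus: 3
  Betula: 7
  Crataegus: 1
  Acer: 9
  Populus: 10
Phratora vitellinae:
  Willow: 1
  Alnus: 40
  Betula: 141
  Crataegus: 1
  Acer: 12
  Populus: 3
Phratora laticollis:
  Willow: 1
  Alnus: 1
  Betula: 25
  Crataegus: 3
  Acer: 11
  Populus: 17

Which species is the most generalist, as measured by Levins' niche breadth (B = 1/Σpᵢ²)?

Proportions for Phratora vulgatissima (n=43): 13/43=0.3023, 3/43=0.0698, 7/43=0.1628, 1/43=0.0233, 9/43=0.2093, 10/43=0.2326
Proportions for Phratora vitellinae (n=198): 1/198=0.0051, 40/198=0.2020, 141/198=0.7121, 1/198=0.0051, 12/198=0.0606, 3/198=0.0152
Proportions for Phratora laticollis (n=58): 1/58=0.0172, 1/58=0.0172, 25/58=0.4310, 3/58=0.0517, 11/58=0.1897, 17/58=0.2931
Σp_vulgᵢ² = 0.3023² + 0.0698² + 0.1628² + 0.0233² + 0.2093² + 0.2326² = 0.091385 + 0.004872 + 0.026504 + 0.000543 + 0.043806 + 0.054103 = 0.221213
B_vulg = 1 / 0.221213 = 4.5205
Σp_viteᵢ² = 0.0051² + 0.2020² + 0.7121² + 0.0051² + 0.0606² + 0.0152² = 0.000026 + 0.040804 + 0.507086 + 0.000026 + 0.003672 + 0.000231 = 0.551845
B_vite = 1 / 0.551845 = 1.8121
Σp_latiᵢ² = 0.0172² + 0.0172² + 0.4310² + 0.0517² + 0.1897² + 0.2931² = 0.000296 + 0.000296 + 0.185761 + 0.002673 + 0.035986 + 0.085908 = 0.310920
B_lati = 1 / 0.310920 = 3.2163
Highest B → broadest niche (most generalist): Phratora vulgatissima (B = 4.52).

Phratora vulgatissima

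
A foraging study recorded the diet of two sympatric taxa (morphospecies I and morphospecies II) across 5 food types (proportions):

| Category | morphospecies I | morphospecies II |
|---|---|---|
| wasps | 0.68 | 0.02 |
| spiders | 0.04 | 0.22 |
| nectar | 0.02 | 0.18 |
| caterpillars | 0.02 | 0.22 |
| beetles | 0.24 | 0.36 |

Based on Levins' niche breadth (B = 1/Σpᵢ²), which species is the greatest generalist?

morphospecies II

Σp_Iᵢ² = 0.68² + 0.04² + 0.02² + 0.02² + 0.24² = 0.4624 + 0.0016 + 0.0004 + 0.0004 + 0.0576 = 0.5224
B_I = 1 / 0.5224 = 1.9142
Σp_IIᵢ² = 0.02² + 0.22² + 0.18² + 0.22² + 0.36² = 0.0004 + 0.0484 + 0.0324 + 0.0484 + 0.1296 = 0.2592
B_II = 1 / 0.2592 = 3.8580
Highest B → broadest niche (most generalist): morphospecies II (B = 3.86).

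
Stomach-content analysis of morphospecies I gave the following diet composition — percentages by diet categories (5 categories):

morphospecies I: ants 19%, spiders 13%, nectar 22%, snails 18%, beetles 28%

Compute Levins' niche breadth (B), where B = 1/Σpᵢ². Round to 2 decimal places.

4.71

Convert percentages to proportions (divide by 100).
Σpᵢ² = 0.19² + 0.13² + 0.22² + 0.18² + 0.28² = 0.0361 + 0.0169 + 0.0484 + 0.0324 + 0.0784 = 0.2122
B = 1 / 0.2122 = 4.7125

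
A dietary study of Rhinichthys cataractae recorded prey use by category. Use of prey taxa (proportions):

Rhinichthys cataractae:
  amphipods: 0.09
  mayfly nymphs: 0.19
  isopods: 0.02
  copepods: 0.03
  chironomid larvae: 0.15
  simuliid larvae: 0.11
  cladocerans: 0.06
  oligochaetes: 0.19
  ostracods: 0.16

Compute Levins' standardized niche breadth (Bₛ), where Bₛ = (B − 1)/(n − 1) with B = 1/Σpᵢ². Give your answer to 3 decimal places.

0.735

Σpᵢ² = 0.09² + 0.19² + 0.02² + 0.03² + 0.15² + 0.11² + 0.06² + 0.19² + 0.16² = 0.0081 + 0.0361 + 0.0004 + 0.0009 + 0.0225 + 0.0121 + 0.0036 + 0.0361 + 0.0256 = 0.1454
B = 1 / 0.1454 = 6.87758
Bₛ = (B − 1)/(n − 1) = (6.87758 − 1)/(9 − 1) = 5.87758/8 = 0.73470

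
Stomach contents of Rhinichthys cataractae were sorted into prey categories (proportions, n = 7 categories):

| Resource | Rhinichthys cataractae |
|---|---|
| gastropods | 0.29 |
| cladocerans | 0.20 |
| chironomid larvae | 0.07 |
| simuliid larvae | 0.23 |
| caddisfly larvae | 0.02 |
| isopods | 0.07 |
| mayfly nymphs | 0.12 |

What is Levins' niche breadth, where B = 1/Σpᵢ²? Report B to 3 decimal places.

4.960

Σpᵢ² = 0.29² + 0.20² + 0.07² + 0.23² + 0.02² + 0.07² + 0.12² = 0.0841 + 0.0400 + 0.0049 + 0.0529 + 0.0004 + 0.0049 + 0.0144 = 0.2016
B = 1 / 0.2016 = 4.96032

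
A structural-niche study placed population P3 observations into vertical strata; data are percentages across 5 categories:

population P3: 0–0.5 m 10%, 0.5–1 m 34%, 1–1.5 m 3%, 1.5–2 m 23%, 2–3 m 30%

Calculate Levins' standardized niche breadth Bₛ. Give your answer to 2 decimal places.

0.68

Convert percentages to proportions (divide by 100).
Σpᵢ² = 0.10² + 0.34² + 0.03² + 0.23² + 0.30² = 0.0100 + 0.1156 + 0.0009 + 0.0529 + 0.0900 = 0.2694
B = 1 / 0.2694 = 3.7120
Bₛ = (B − 1)/(n − 1) = (3.7120 − 1)/(5 − 1) = 2.7120/4 = 0.6780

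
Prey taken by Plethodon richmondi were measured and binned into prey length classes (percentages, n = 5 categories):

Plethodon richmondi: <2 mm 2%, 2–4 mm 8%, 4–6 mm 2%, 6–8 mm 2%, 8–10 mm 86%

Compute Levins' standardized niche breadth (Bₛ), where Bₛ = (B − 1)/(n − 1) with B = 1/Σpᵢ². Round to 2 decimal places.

Convert percentages to proportions (divide by 100).
Σpᵢ² = 0.02² + 0.08² + 0.02² + 0.02² + 0.86² = 0.0004 + 0.0064 + 0.0004 + 0.0004 + 0.7396 = 0.7472
B = 1 / 0.7472 = 1.3383
Bₛ = (B − 1)/(n − 1) = (1.3383 − 1)/(5 − 1) = 0.3383/4 = 0.0846

0.08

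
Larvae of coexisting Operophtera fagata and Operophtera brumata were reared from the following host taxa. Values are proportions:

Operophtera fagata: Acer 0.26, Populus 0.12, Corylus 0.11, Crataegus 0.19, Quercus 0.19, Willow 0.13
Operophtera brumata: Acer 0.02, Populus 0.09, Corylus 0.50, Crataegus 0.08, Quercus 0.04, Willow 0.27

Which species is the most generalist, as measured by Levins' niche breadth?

Σp_fagaᵢ² = 0.26² + 0.12² + 0.11² + 0.19² + 0.19² + 0.13² = 0.0676 + 0.0144 + 0.0121 + 0.0361 + 0.0361 + 0.0169 = 0.1832
B_faga = 1 / 0.1832 = 5.4585
Σp_brumᵢ² = 0.02² + 0.09² + 0.50² + 0.08² + 0.04² + 0.27² = 0.0004 + 0.0081 + 0.2500 + 0.0064 + 0.0016 + 0.0729 = 0.3394
B_brum = 1 / 0.3394 = 2.9464
Highest B → broadest niche (most generalist): Operophtera fagata (B = 5.46).

Operophtera fagata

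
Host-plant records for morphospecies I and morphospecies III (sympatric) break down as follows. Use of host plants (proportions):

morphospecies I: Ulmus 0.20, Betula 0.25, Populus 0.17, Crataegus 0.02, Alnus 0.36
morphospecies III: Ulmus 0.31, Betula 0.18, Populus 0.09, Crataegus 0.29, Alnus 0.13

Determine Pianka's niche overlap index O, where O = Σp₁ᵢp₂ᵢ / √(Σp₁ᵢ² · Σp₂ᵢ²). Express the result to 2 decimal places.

Σ p₁ᵢp₂ᵢ = 0.0620 + 0.0450 + 0.0153 + 0.0058 + 0.0468 = 0.1749
Σp_1ᵢ² = 0.20² + 0.25² + 0.17² + 0.02² + 0.36² = 0.0400 + 0.0625 + 0.0289 + 0.0004 + 0.1296 = 0.2614
Σp_2ᵢ² = 0.31² + 0.18² + 0.09² + 0.29² + 0.13² = 0.0961 + 0.0324 + 0.0081 + 0.0841 + 0.0169 = 0.2376
O = 0.1749 / √(0.2614 × 0.2376) = 0.1749 / 0.24922 = 0.7018

0.70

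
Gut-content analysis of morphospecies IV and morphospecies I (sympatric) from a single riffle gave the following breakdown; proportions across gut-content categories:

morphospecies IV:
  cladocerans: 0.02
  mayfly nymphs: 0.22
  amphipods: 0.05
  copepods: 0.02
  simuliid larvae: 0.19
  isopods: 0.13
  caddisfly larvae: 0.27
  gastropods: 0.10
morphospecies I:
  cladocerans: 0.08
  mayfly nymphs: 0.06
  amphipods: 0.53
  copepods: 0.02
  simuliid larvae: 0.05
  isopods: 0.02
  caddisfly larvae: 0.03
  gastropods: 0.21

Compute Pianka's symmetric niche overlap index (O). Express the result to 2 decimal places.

0.33

Σ p₁ᵢp₂ᵢ = 0.0016 + 0.0132 + 0.0265 + 0.0004 + 0.0095 + 0.0026 + 0.0081 + 0.0210 = 0.0829
Σp_1ᵢ² = 0.02² + 0.22² + 0.05² + 0.02² + 0.19² + 0.13² + 0.27² + 0.10² = 0.0004 + 0.0484 + 0.0025 + 0.0004 + 0.0361 + 0.0169 + 0.0729 + 0.0100 = 0.1876
Σp_2ᵢ² = 0.08² + 0.06² + 0.53² + 0.02² + 0.05² + 0.02² + 0.03² + 0.21² = 0.0064 + 0.0036 + 0.2809 + 0.0004 + 0.0025 + 0.0004 + 0.0009 + 0.0441 = 0.3392
O = 0.0829 / √(0.1876 × 0.3392) = 0.0829 / 0.25226 = 0.3286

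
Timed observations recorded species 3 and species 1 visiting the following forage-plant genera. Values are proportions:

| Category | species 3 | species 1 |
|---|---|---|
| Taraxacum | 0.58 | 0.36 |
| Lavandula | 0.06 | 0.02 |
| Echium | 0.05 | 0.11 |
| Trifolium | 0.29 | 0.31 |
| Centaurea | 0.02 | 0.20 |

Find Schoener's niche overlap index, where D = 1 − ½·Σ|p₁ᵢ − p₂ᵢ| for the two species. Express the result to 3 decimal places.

Σ|p₁ᵢ − p₂ᵢ| = 0.22 + 0.04 + 0.06 + 0.02 + 0.18 = 0.52
D = 1 − ½ × 0.52 = 1 − 0.260 = 0.74000

0.740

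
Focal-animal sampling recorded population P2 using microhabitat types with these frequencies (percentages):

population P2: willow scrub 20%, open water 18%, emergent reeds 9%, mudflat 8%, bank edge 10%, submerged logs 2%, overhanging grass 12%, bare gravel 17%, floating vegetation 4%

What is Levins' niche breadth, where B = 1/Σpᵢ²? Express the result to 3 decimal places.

Convert percentages to proportions (divide by 100).
Σpᵢ² = 0.20² + 0.18² + 0.09² + 0.08² + 0.10² + 0.02² + 0.12² + 0.17² + 0.04² = 0.0400 + 0.0324 + 0.0081 + 0.0064 + 0.0100 + 0.0004 + 0.0144 + 0.0289 + 0.0016 = 0.1422
B = 1 / 0.1422 = 7.03235

7.032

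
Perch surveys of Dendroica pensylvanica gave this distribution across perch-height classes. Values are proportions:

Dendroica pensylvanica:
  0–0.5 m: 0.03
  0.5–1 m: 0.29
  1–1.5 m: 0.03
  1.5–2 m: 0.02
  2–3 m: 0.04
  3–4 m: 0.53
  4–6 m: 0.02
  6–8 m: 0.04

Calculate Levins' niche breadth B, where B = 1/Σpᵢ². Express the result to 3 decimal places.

Σpᵢ² = 0.03² + 0.29² + 0.03² + 0.02² + 0.04² + 0.53² + 0.02² + 0.04² = 0.0009 + 0.0841 + 0.0009 + 0.0004 + 0.0016 + 0.2809 + 0.0004 + 0.0016 = 0.3708
B = 1 / 0.3708 = 2.69687

2.697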